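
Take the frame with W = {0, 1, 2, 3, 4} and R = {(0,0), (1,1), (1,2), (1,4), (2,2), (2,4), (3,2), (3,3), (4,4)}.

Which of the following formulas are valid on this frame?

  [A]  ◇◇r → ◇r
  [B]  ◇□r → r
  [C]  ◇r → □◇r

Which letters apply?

none

R is not symmetric: 1 R 2 but not 2 R 1.
R is not transitive: 3 R 2 and 2 R 4 but not 3 R 4.
R is not euclidean: 1 R 2 and 1 R 1 but not 2 R 1.
(A) the dual of axiom 4: valid iff R is transitive. R is not transitive — not valid.
(B) ◇□r → r (the dual of axiom B) characterises the symmetric frames. R is not symmetric — not valid.
(C) ◇r → □◇r (axiom 5) characterises the euclidean frames. R is not euclidean — not valid.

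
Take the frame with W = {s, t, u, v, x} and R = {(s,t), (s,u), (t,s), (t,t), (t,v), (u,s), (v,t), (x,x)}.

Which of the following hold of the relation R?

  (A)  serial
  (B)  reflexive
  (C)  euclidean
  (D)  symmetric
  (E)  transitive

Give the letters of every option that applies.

A, D

(A) serial: every world has an R-successor.
(B) not reflexive: not s R s.
(C) not euclidean: s R t and s R u but not t R u.
(D) symmetric: every R-edge is matched by its reverse.
(E) not transitive: s R t and t R s but not s R s.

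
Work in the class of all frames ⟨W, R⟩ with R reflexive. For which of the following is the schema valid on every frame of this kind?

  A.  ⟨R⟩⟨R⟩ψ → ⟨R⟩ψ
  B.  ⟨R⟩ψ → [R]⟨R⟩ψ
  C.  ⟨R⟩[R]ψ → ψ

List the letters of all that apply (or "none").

A reflexive relation is serial.
(A) ⟨R⟩⟨R⟩ψ → ⟨R⟩ψ is the dual of axiom 4, which corresponds to transitivity. Such an R need not be transitive — not valid.
(B) ⟨R⟩ψ → [R]⟨R⟩ψ is axiom 5, which corresponds to the euclidean property. Such an R need not be euclidean — not valid.
(C) ⟨R⟩[R]ψ → ψ (the dual of axiom B) characterises the symmetric frames. Such an R need not be symmetric — not valid.

none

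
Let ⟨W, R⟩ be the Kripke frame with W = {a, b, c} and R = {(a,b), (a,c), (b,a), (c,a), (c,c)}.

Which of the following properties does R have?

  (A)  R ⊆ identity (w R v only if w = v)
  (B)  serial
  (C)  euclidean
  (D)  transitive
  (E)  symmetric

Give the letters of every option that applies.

B, E

(A) not ⊆ identity: a R b with a ≠ b.
(B) serial: every world has an R-successor.
(C) not euclidean: a R b and a R c but not b R c.
(D) not transitive: a R b and b R a but not a R a.
(E) symmetric: every R-edge is matched by its reverse.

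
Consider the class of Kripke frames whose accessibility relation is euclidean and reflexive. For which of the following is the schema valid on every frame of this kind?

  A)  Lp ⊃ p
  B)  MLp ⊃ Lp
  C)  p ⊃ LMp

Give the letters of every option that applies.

A reflexive euclidean relation is also symmetric (from wRw and wRv the euclidean condition gives vRw) and hence transitive; it is an equivalence relation.
(A) axiom T: valid iff R is reflexive. Every such R is reflexive — valid.
(B) the dual of axiom 5: valid iff R is euclidean. Every such R is euclidean — valid.
(C) axiom B: valid iff R is symmetric. Every such R is symmetric — valid.

A, B, C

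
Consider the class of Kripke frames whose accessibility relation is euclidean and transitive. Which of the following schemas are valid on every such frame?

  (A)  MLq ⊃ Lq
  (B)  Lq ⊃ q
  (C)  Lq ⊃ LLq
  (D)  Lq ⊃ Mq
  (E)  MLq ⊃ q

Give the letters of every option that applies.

(A) MLq ⊃ Lq (the dual of axiom 5) characterises the euclidean frames. Every such R is euclidean — valid.
(B) axiom T: valid iff R is reflexive. Such an R need not be reflexive — not valid.
(C) axiom 4: valid iff R is transitive. Every such R is transitive — valid.
(D) Lq ⊃ Mq is axiom D; it is valid on a frame exactly when R is serial. Such an R need not be serial, so not valid.
(E) the dual of axiom B: valid iff R is symmetric. Such an R need not be symmetric — not valid.

A, C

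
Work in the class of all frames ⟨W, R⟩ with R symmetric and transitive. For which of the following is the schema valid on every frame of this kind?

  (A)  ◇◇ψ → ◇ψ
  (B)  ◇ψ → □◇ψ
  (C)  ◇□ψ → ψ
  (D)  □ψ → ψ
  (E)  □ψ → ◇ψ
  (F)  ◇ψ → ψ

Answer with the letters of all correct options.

A symmetric transitive relation is euclidean (uRv and uRw give vRu by symmetry, then vRw by transitivity).
(A) ◇◇ψ → ◇ψ is the dual of axiom 4, which corresponds to transitivity. Every such R is transitive — valid.
(B) axiom 5: valid iff R is euclidean. Every such R is euclidean — valid.
(C) ◇□ψ → ψ is the dual of axiom B; it is valid on a frame exactly when R is symmetric. Every such R is symmetric, so valid.
(D) axiom T: valid iff R is reflexive. Such an R need not be reflexive — not valid.
(E) □ψ → ◇ψ (axiom D) characterises the serial frames. Such an R need not be serial — not valid.
(F) ◇ψ → ψ (the converse of T) corresponds to R being a subset of the identity. Such an R need not be a subset of the identity, so not valid.

A, B, C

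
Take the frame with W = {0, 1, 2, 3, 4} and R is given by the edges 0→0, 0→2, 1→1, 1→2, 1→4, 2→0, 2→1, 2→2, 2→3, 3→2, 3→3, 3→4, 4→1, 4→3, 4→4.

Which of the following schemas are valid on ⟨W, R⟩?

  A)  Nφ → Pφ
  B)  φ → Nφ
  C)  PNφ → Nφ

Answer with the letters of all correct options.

A

R is not euclidean: 1 R 2 and 1 R 4 but not 2 R 4.
R is serial: every world has an R-successor.
R is not a subset of the identity: 0 R 2 with 0 ≠ 2.
(A) Nφ → Pφ is axiom D, which corresponds to seriality. R is serial — valid.
(B) φ → Nφ is equivalent to ◇p→p; it holds exactly when R ⊆ identity. Here R ⊄ identity — not valid.
(C) PNφ → Nφ is the dual of axiom 5, which corresponds to the euclidean property. R is not euclidean — not valid.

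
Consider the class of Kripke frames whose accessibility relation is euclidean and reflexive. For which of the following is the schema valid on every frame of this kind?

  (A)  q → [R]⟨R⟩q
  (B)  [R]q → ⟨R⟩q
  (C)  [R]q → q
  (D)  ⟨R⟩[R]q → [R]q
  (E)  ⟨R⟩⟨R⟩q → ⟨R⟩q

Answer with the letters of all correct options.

A reflexive euclidean relation is also symmetric (from wRw and wRv the euclidean condition gives vRw) and hence transitive; it is an equivalence relation.
(A) q → [R]⟨R⟩q is axiom B, which corresponds to symmetry. Every such R is symmetric — valid.
(B) axiom D: valid iff R is serial. Every such R is serial — valid.
(C) [R]q → q (axiom T) characterises the reflexive frames. Every such R is reflexive — valid.
(D) ⟨R⟩[R]q → [R]q is the dual of axiom 5; it is valid on a frame exactly when R is euclidean. Every such R is euclidean, so valid.
(E) ⟨R⟩⟨R⟩q → ⟨R⟩q (the dual of axiom 4) characterises the transitive frames. Every such R is transitive — valid.

A, B, C, D, E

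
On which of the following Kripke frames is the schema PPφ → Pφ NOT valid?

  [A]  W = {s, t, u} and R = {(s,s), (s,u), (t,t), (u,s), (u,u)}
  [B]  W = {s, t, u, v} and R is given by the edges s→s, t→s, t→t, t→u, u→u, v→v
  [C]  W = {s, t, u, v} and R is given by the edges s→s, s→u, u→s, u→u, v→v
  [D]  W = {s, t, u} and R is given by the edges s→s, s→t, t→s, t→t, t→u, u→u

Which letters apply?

The schema PPφ → Pφ is the dual of axiom 4; it is valid on a frame iff R is transitive.
(A) R is transitive (R is closed under composition), so the schema is valid here.
(B) R is transitive (R is closed under composition), so the schema is valid here.
(C) R is transitive (R is closed under composition), so the schema is valid here.
(D) R is not transitive (s R t and t R u but not s R u), so the schema fails here.

D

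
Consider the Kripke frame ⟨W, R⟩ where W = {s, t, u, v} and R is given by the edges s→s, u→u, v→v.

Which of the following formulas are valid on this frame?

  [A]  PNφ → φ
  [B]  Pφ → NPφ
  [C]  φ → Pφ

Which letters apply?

A, B

R is not reflexive: not t R t.
R is symmetric: every R-edge is matched by its reverse.
R is euclidean: any two R-successors of the same world are R-related.
(A) PNφ → φ (the dual of axiom B) characterises the symmetric frames. R is symmetric — valid.
(B) Pφ → NPφ (axiom 5) characterises the euclidean frames. R is euclidean — valid.
(C) φ → Pφ (the dual of axiom T) characterises the reflexive frames. R is not reflexive — not valid.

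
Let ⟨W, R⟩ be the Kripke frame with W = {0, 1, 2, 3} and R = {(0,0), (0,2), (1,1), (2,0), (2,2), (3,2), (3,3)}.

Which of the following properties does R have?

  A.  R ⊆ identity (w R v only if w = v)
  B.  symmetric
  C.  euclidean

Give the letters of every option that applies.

(A) not ⊆ identity: 0 R 2 with 0 ≠ 2.
(B) not symmetric: 3 R 2 but not 2 R 3.
(C) not euclidean: 3 R 2 and 3 R 3 but not 2 R 3.

none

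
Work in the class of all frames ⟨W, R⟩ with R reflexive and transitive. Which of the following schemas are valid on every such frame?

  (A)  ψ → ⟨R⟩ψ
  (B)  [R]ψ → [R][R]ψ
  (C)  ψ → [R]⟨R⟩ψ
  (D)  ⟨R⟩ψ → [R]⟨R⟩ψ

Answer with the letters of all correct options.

A, B

Reflexive relations are serial.
(A) ψ → ⟨R⟩ψ is the dual of axiom T; it is valid on a frame exactly when R is reflexive. Every such R is reflexive, so valid.
(B) [R]ψ → [R][R]ψ (axiom 4) characterises the transitive frames. Every such R is transitive — valid.
(C) ψ → [R]⟨R⟩ψ is axiom B; it is valid on a frame exactly when R is symmetric. Such an R need not be symmetric, so not valid.
(D) axiom 5: valid iff R is euclidean. Such an R need not be euclidean — not valid.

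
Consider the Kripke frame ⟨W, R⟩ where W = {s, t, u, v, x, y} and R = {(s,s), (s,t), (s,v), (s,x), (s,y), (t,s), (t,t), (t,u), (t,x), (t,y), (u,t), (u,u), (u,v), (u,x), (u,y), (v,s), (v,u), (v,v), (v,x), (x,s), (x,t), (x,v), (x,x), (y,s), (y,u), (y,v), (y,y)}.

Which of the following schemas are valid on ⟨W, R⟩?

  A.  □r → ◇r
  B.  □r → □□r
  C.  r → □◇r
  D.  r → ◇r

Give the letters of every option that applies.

R is reflexive: each world relates to itself.
R is not symmetric: t R y but not y R t.
R is not transitive: s R t and t R u but not s R u.
R is serial: every world has an R-successor.
(A) □r → ◇r (axiom D) characterises the serial frames. R is serial — valid.
(B) □r → □□r is axiom 4; it is valid on a frame exactly when R is transitive. R is not transitive, so not valid.
(C) r → □◇r (axiom B) characterises the symmetric frames. R is not symmetric — not valid.
(D) r → ◇r is the dual of axiom T, which corresponds to reflexivity. R is reflexive — valid.

A, D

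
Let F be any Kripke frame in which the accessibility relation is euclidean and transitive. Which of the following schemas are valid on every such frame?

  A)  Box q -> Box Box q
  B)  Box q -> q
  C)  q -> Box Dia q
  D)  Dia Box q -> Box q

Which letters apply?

(A) axiom 4: valid iff R is transitive. Every such R is transitive — valid.
(B) Box q -> q is axiom T, which corresponds to reflexivity. Such an R need not be reflexive — not valid.
(C) q -> Box Dia q is axiom B, which corresponds to symmetry. Such an R need not be symmetric — not valid.
(D) Dia Box q -> Box q (the dual of axiom 5) characterises the euclidean frames. Every such R is euclidean — valid.

A, D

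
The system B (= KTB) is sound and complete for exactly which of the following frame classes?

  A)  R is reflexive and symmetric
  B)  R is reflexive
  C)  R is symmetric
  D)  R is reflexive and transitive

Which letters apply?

A

(A) B (= KTB) is sound and complete for exactly this class.
(B) this class determines T (= KT), not B (= KTB).
(C) this class determines KB, not B (= KTB).
(D) this class determines S4, not B (= KTB).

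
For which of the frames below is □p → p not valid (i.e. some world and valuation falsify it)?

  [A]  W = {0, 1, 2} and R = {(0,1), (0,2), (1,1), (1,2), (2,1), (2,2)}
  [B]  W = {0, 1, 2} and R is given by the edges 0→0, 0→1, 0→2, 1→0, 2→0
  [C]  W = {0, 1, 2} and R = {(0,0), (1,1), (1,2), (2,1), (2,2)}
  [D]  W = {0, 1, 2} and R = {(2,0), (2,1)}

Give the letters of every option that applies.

A, B, D

The schema □p → p is axiom T; it is valid on a frame iff R is reflexive.
(A) R is not reflexive (not 0 R 0), so the schema fails here.
(B) R is not reflexive (not 1 R 1), so the schema fails here.
(C) R is reflexive (each world relates to itself), so the schema is valid here.
(D) R is not reflexive (not 0 R 0), so the schema fails here.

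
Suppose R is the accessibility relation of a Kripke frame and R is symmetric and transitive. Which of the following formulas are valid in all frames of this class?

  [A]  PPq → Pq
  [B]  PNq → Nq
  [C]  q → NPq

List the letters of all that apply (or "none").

A, B, C

A symmetric transitive relation is euclidean (uRv and uRw give vRu by symmetry, then vRw by transitivity).
(A) PPq → Pq is the dual of axiom 4, which corresponds to transitivity. Every such R is transitive — valid.
(B) PNq → Nq (the dual of axiom 5) characterises the euclidean frames. Every such R is euclidean — valid.
(C) axiom B: valid iff R is symmetric. Every such R is symmetric — valid.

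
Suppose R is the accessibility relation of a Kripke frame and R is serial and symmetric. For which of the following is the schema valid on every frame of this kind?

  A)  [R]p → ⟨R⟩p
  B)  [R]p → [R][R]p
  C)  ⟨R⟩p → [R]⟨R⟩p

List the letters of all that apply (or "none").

(A) [R]p → ⟨R⟩p is axiom D; it is valid on a frame exactly when R is serial. Every such R is serial, so valid.
(B) [R]p → [R][R]p (axiom 4) characterises the transitive frames. Such an R need not be transitive — not valid.
(C) ⟨R⟩p → [R]⟨R⟩p is axiom 5; it is valid on a frame exactly when R is euclidean. Such an R need not be euclidean, so not valid.

A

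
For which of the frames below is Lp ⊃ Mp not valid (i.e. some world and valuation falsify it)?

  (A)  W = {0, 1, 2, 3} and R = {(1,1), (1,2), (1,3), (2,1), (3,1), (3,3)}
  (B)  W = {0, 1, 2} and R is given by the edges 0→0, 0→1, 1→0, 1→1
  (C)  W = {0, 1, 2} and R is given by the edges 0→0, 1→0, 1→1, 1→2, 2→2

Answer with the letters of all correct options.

A, B

The schema Lp ⊃ Mp is axiom D; it is valid on a frame iff R is serial.
(A) R is not serial (0 has no R-successor), so the schema fails here.
(B) R is not serial (2 has no R-successor), so the schema fails here.
(C) R is serial (every world has an R-successor), so the schema is valid here.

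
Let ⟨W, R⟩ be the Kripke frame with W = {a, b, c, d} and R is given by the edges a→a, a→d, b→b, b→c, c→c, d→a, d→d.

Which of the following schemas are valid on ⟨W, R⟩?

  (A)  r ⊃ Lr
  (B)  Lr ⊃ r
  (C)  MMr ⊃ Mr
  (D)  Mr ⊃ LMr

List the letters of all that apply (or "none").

R is reflexive: each world relates to itself.
R is transitive: R is closed under composition.
R is not euclidean: b R c and b R b but not c R b.
R is not a subset of the identity: a R d with a ≠ d.
(A) r ⊃ Lr is valid only on frames where every R-edge is a self-loop. Here R ⊄ identity — not valid.
(B) axiom T: valid iff R is reflexive. R is reflexive — valid.
(C) the dual of axiom 4: valid iff R is transitive. R is transitive — valid.
(D) Mr ⊃ LMr (axiom 5) characterises the euclidean frames. R is not euclidean — not valid.

B, C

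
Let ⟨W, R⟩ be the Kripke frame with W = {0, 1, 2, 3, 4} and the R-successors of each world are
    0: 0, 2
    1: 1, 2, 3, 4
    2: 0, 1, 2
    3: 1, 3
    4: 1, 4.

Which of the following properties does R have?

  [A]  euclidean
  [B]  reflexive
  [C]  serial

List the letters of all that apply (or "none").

B, C

(A) not euclidean: 1 R 2 and 1 R 3 but not 2 R 3.
(B) reflexive: each world relates to itself.
(C) serial: every world has an R-successor.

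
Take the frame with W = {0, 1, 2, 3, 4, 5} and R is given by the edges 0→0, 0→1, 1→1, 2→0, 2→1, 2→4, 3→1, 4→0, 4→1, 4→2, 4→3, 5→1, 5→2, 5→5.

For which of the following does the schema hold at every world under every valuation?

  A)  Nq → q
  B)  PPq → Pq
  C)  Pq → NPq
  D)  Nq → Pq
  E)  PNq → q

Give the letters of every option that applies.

R is not reflexive: not 2 R 2.
R is not symmetric: 0 R 1 but not 1 R 0.
R is not transitive: 2 R 4 and 4 R 2 but not 2 R 2.
R is not euclidean: 0 R 1 and 0 R 0 but not 1 R 0.
R is serial: every world has an R-successor.
(A) Nq → q is axiom T; it is valid on a frame exactly when R is reflexive. R is not reflexive, so not valid.
(B) the dual of axiom 4: valid iff R is transitive. R is not transitive — not valid.
(C) Pq → NPq (axiom 5) characterises the euclidean frames. R is not euclidean — not valid.
(D) Nq → Pq (axiom D) characterises the serial frames. R is serial — valid.
(E) the dual of axiom B: valid iff R is symmetric. R is not symmetric — not valid.

D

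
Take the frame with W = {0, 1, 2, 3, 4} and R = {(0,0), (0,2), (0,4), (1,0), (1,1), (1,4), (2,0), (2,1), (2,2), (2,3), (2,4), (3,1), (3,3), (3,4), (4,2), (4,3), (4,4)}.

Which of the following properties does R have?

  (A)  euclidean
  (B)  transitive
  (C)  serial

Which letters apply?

C

(A) not euclidean: 0 R 4 and 0 R 0 but not 4 R 0.
(B) not transitive: 0 R 2 and 2 R 1 but not 0 R 1.
(C) serial: every world has an R-successor.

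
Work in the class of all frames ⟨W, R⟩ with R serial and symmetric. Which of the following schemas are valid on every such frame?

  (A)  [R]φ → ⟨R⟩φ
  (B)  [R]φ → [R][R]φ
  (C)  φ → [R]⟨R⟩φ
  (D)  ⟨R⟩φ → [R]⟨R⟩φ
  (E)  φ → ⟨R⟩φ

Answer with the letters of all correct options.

(A) [R]φ → ⟨R⟩φ is axiom D, which corresponds to seriality. Every such R is serial — valid.
(B) [R]φ → [R][R]φ (axiom 4) characterises the transitive frames. Such an R need not be transitive — not valid.
(C) φ → [R]⟨R⟩φ (axiom B) characterises the symmetric frames. Every such R is symmetric — valid.
(D) ⟨R⟩φ → [R]⟨R⟩φ is axiom 5, which corresponds to the euclidean property. Such an R need not be euclidean — not valid.
(E) φ → ⟨R⟩φ is the dual of axiom T, which corresponds to reflexivity. Such an R need not be reflexive — not valid.

A, C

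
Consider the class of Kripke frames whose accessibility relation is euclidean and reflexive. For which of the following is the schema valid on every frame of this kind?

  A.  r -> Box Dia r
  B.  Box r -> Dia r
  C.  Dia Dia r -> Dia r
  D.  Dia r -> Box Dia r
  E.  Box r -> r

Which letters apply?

A reflexive euclidean relation is also symmetric (from wRw and wRv the euclidean condition gives vRw) and hence transitive; it is an equivalence relation.
(A) r -> Box Dia r is axiom B, which corresponds to symmetry. Every such R is symmetric — valid.
(B) Box r -> Dia r is axiom D, which corresponds to seriality. Every such R is serial — valid.
(C) Dia Dia r -> Dia r (the dual of axiom 4) characterises the transitive frames. Every such R is transitive — valid.
(D) axiom 5: valid iff R is euclidean. Every such R is euclidean — valid.
(E) Box r -> r is axiom T, which corresponds to reflexivity. Every such R is reflexive — valid.

A, B, C, D, E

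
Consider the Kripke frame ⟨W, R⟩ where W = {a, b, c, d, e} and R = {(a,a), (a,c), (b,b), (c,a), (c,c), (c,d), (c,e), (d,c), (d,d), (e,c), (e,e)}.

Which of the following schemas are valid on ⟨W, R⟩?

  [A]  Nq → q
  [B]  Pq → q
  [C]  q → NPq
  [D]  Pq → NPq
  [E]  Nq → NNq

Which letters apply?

R is reflexive: each world relates to itself.
R is symmetric: every R-edge is matched by its reverse.
R is not transitive: a R c and c R d but not a R d.
R is not euclidean: c R a and c R d but not a R d.
R is not a subset of the identity: a R c with a ≠ c.
(A) Nq → q is axiom T; it is valid on a frame exactly when R is reflexive. R is reflexive, so valid.
(B) Pq → q is the converse of T; it holds exactly when R ⊆ identity. Here R ⊄ identity — not valid.
(C) axiom B: valid iff R is symmetric. R is symmetric — valid.
(D) axiom 5: valid iff R is euclidean. R is not euclidean — not valid.
(E) Nq → NNq (axiom 4) characterises the transitive frames. R is not transitive — not valid.

A, C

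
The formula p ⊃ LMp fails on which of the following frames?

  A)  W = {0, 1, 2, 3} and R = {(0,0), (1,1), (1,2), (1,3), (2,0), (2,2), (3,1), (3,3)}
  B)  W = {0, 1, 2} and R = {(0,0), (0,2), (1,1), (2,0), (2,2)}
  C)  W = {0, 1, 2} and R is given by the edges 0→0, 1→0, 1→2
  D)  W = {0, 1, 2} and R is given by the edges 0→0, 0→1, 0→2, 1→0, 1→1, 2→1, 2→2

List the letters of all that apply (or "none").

The schema p ⊃ LMp is axiom B; it is valid on a frame iff R is symmetric.
(A) R is not symmetric (1 R 2 but not 2 R 1), so the schema fails here.
(B) R is symmetric (every R-edge is matched by its reverse), so the schema is valid here.
(C) R is not symmetric (1 R 0 but not 0 R 1), so the schema fails here.
(D) R is not symmetric (0 R 2 but not 2 R 0), so the schema fails here.

A, C, D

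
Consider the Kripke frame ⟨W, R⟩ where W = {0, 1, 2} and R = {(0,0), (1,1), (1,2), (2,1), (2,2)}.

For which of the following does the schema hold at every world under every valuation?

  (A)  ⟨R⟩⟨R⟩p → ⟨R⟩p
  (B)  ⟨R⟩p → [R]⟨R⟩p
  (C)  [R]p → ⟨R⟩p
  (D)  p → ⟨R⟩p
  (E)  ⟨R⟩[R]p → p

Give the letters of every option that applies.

A, B, C, D, E

R is reflexive: each world relates to itself.
R is symmetric: every R-edge is matched by its reverse.
R is transitive: R is closed under composition.
R is euclidean: any two R-successors of the same world are R-related.
R is serial: every world has an R-successor.
(A) ⟨R⟩⟨R⟩p → ⟨R⟩p (the dual of axiom 4) characterises the transitive frames. R is transitive — valid.
(B) ⟨R⟩p → [R]⟨R⟩p (axiom 5) characterises the euclidean frames. R is euclidean — valid.
(C) [R]p → ⟨R⟩p (axiom D) characterises the serial frames. R is serial — valid.
(D) the dual of axiom T: valid iff R is reflexive. R is reflexive — valid.
(E) ⟨R⟩[R]p → p (the dual of axiom B) characterises the symmetric frames. R is symmetric — valid.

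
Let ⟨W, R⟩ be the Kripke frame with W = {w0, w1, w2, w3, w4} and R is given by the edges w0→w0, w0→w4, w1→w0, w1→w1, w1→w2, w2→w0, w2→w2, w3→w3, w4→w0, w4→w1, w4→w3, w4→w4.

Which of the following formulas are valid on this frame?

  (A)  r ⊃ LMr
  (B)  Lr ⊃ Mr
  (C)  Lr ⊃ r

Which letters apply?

B, C

R is reflexive: each world relates to itself.
R is not symmetric: w1 R w0 but not w0 R w1.
R is serial: every world has an R-successor.
(A) r ⊃ LMr is axiom B, which corresponds to symmetry. R is not symmetric — not valid.
(B) Lr ⊃ Mr (axiom D) characterises the serial frames. R is serial — valid.
(C) axiom T: valid iff R is reflexive. R is reflexive — valid.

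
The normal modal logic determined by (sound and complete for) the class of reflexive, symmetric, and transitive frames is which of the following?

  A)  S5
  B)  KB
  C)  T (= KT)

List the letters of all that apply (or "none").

(A) S5 is determined by exactly this class.
(B) KB is determined by the class of symmetric frames.
(C) T (= KT) is determined by the class of reflexive frames.

A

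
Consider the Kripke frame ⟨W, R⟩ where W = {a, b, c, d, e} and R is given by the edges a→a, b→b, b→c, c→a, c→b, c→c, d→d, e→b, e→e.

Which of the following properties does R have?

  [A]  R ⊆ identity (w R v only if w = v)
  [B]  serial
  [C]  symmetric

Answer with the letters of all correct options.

B

(A) not ⊆ identity: b R c with b ≠ c.
(B) serial: every world has an R-successor.
(C) not symmetric: c R a but not a R c.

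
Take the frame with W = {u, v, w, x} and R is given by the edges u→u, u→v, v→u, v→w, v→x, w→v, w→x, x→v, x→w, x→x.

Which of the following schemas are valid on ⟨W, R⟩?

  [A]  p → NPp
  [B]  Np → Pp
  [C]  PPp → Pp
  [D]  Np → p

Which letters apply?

R is not reflexive: not v R v.
R is symmetric: every R-edge is matched by its reverse.
R is not transitive: u R v and v R w but not u R w.
R is serial: every world has an R-successor.
(A) axiom B: valid iff R is symmetric. R is symmetric — valid.
(B) Np → Pp is axiom D, which corresponds to seriality. R is serial — valid.
(C) PPp → Pp is the dual of axiom 4; it is valid on a frame exactly when R is transitive. R is not transitive, so not valid.
(D) Np → p is axiom T; it is valid on a frame exactly when R is reflexive. R is not reflexive, so not valid.

A, B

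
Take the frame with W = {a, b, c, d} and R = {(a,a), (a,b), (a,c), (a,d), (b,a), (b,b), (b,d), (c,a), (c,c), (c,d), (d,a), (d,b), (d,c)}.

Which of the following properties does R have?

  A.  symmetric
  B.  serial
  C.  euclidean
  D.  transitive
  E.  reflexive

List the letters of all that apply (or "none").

(A) symmetric: every R-edge is matched by its reverse.
(B) serial: every world has an R-successor.
(C) not euclidean: a R b and a R c but not b R c.
(D) not transitive: b R a and a R c but not b R c.
(E) not reflexive: not d R d.

A, B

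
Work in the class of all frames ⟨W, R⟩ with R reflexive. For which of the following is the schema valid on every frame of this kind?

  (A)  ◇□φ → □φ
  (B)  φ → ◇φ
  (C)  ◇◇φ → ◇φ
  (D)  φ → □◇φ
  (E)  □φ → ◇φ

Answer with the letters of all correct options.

A reflexive relation is serial.
(A) ◇□φ → □φ (the dual of axiom 5) characterises the euclidean frames. Such an R need not be euclidean — not valid.
(B) the dual of axiom T: valid iff R is reflexive. Every such R is reflexive — valid.
(C) ◇◇φ → ◇φ is the dual of axiom 4, which corresponds to transitivity. Such an R need not be transitive — not valid.
(D) φ → □◇φ is axiom B, which corresponds to symmetry. Such an R need not be symmetric — not valid.
(E) □φ → ◇φ (axiom D) characterises the serial frames. Every such R is serial — valid.

B, E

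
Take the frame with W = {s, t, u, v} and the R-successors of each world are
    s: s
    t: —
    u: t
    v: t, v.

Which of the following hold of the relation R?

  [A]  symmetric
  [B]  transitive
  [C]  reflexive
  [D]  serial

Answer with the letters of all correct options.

(A) not symmetric: u R t but not t R u.
(B) transitive: R is closed under composition.
(C) not reflexive: not t R t.
(D) not serial: t has no R-successor.

B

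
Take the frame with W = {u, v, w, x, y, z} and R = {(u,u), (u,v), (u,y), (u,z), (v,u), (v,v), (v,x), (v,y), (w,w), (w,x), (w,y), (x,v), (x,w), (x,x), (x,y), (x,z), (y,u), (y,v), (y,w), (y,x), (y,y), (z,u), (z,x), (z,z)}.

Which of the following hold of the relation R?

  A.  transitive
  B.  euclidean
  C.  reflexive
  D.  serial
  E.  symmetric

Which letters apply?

C, D, E

(A) not transitive: u R v and v R x but not u R x.
(B) not euclidean: u R v and u R z but not v R z.
(C) reflexive: each world relates to itself.
(D) serial: every world has an R-successor.
(E) symmetric: every R-edge is matched by its reverse.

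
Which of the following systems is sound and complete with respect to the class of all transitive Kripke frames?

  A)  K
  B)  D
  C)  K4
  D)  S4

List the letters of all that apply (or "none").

C

(A) K is determined by the class of arbitrary frames.
(B) D is determined by the class of serial frames.
(C) K4 is determined by exactly this class.
(D) S4 is determined by the class of reflexive and transitive frames.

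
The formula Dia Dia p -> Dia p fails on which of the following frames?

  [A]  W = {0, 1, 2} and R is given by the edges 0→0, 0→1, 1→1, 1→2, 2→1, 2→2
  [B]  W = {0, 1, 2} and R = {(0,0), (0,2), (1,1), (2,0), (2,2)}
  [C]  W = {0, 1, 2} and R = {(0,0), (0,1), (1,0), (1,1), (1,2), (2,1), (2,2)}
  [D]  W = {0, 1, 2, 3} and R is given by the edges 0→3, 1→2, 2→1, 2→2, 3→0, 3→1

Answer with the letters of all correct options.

A, C, D

The schema Dia Dia p -> Dia p is the dual of axiom 4; it is valid on a frame iff R is transitive.
(A) R is not transitive (0 R 1 and 1 R 2 but not 0 R 2), so the schema fails here.
(B) R is transitive (R is closed under composition), so the schema is valid here.
(C) R is not transitive (0 R 1 and 1 R 2 but not 0 R 2), so the schema fails here.
(D) R is not transitive (0 R 3 and 3 R 0 but not 0 R 0), so the schema fails here.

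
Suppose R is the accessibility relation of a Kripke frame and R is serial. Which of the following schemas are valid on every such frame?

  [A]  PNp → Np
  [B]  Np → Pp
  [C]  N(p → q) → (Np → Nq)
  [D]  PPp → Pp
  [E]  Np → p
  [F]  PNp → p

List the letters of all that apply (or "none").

(A) the dual of axiom 5: valid iff R is euclidean. Such an R need not be euclidean — not valid.
(B) Np → Pp (axiom D) characterises the serial frames. Every such R is serial — valid.
(C) N(p → q) → (Np → Nq) is the K axiom; it holds on all frames — valid.
(D) PPp → Pp (the dual of axiom 4) characterises the transitive frames. Such an R need not be transitive — not valid.
(E) Np → p (axiom T) characterises the reflexive frames. Such an R need not be reflexive — not valid.
(F) the dual of axiom B: valid iff R is symmetric. Such an R need not be symmetric — not valid.

B, C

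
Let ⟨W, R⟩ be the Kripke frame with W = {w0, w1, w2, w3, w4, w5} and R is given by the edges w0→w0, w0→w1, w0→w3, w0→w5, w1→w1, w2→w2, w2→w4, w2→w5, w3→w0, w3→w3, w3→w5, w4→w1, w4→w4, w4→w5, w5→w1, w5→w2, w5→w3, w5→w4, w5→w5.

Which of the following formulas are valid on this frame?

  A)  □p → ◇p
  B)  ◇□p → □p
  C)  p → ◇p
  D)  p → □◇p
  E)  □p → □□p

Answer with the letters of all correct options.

R is reflexive: each world relates to itself.
R is not symmetric: w0 R w1 but not w1 R w0.
R is not transitive: w0 R w5 and w5 R w2 but not w0 R w2.
R is not euclidean: w0 R w1 and w0 R w0 but not w1 R w0.
R is serial: every world has an R-successor.
(A) axiom D: valid iff R is serial. R is serial — valid.
(B) ◇□p → □p is the dual of axiom 5, which corresponds to the euclidean property. R is not euclidean — not valid.
(C) the dual of axiom T: valid iff R is reflexive. R is reflexive — valid.
(D) p → □◇p is axiom B, which corresponds to symmetry. R is not symmetric — not valid.
(E) □p → □□p (axiom 4) characterises the transitive frames. R is not transitive — not valid.

A, C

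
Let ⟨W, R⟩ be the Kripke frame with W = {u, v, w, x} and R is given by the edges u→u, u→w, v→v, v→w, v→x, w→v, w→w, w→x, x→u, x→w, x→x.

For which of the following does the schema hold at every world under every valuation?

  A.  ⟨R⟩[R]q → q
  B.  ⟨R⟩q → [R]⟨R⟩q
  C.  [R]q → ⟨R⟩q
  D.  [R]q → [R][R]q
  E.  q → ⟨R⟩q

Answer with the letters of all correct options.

R is reflexive: each world relates to itself.
R is not symmetric: u R w but not w R u.
R is not transitive: u R w and w R v but not u R v.
R is not euclidean: u R w and u R u but not w R u.
R is serial: every world has an R-successor.
(A) the dual of axiom B: valid iff R is symmetric. R is not symmetric — not valid.
(B) ⟨R⟩q → [R]⟨R⟩q (axiom 5) characterises the euclidean frames. R is not euclidean — not valid.
(C) [R]q → ⟨R⟩q is axiom D, which corresponds to seriality. R is serial — valid.
(D) axiom 4: valid iff R is transitive. R is not transitive — not valid.
(E) the dual of axiom T: valid iff R is reflexive. R is reflexive — valid.

C, E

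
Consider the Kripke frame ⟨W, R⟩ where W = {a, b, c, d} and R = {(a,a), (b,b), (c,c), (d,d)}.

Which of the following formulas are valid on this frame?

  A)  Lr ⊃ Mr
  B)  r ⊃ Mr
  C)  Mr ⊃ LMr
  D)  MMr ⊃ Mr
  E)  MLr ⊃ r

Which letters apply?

A, B, C, D, E

R is reflexive: each world relates to itself.
R is symmetric: every R-edge is matched by its reverse.
R is transitive: R is closed under composition.
R is euclidean: any two R-successors of the same world are R-related.
R is serial: every world has an R-successor.
(A) Lr ⊃ Mr is axiom D, which corresponds to seriality. R is serial — valid.
(B) r ⊃ Mr is the dual of axiom T, which corresponds to reflexivity. R is reflexive — valid.
(C) Mr ⊃ LMr (axiom 5) characterises the euclidean frames. R is euclidean — valid.
(D) MMr ⊃ Mr is the dual of axiom 4; it is valid on a frame exactly when R is transitive. R is transitive, so valid.
(E) MLr ⊃ r is the dual of axiom B, which corresponds to symmetry. R is symmetric — valid.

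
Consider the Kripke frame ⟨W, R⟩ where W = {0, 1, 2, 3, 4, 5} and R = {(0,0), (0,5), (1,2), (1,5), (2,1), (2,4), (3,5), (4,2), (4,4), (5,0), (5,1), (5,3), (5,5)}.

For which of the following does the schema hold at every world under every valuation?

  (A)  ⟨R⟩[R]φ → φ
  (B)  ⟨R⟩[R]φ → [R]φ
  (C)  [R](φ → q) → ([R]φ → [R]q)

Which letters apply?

R is symmetric: every R-edge is matched by its reverse.
R is not euclidean: 1 R 2 and 1 R 5 but not 2 R 5.
(A) ⟨R⟩[R]φ → φ is the dual of axiom B; it is valid on a frame exactly when R is symmetric. R is symmetric, so valid.
(B) ⟨R⟩[R]φ → [R]φ is the dual of axiom 5; it is valid on a frame exactly when R is euclidean. R is not euclidean, so not valid.
(C) [R](φ → q) → ([R]φ → [R]q) is axiom K, valid on every Kripke frame — valid.

A, C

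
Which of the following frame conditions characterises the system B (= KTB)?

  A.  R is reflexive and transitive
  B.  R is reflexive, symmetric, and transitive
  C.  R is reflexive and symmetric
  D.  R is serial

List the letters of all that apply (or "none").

C

(A) this class determines S4, not B (= KTB).
(B) this class determines S5, not B (= KTB).
(C) B (= KTB) is sound and complete for exactly this class.
(D) this class determines D, not B (= KTB).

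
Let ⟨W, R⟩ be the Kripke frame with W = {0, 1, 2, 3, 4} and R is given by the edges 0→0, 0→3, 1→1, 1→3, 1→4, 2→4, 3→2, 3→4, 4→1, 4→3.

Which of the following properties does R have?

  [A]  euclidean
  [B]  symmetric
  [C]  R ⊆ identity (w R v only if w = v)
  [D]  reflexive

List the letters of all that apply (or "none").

(A) not euclidean: 0 R 3 and 0 R 0 but not 3 R 0.
(B) not symmetric: 0 R 3 but not 3 R 0.
(C) not ⊆ identity: 0 R 3 with 0 ≠ 3.
(D) not reflexive: not 2 R 2.

none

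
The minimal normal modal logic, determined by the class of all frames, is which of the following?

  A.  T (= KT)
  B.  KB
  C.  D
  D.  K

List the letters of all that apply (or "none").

D

(A) T (= KT) is determined by the class of reflexive frames.
(B) KB is determined by the class of symmetric frames.
(C) D is determined by the class of serial frames.
(D) K is determined by exactly this class.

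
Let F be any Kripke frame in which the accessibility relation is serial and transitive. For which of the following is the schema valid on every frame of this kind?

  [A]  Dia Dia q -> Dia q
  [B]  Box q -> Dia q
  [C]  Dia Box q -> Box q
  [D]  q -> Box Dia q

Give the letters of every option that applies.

A, B

(A) Dia Dia q -> Dia q (the dual of axiom 4) characterises the transitive frames. Every such R is transitive — valid.
(B) Box q -> Dia q is axiom D, which corresponds to seriality. Every such R is serial — valid.
(C) the dual of axiom 5: valid iff R is euclidean. Such an R need not be euclidean — not valid.
(D) q -> Box Dia q is axiom B; it is valid on a frame exactly when R is symmetric. Such an R need not be symmetric, so not valid.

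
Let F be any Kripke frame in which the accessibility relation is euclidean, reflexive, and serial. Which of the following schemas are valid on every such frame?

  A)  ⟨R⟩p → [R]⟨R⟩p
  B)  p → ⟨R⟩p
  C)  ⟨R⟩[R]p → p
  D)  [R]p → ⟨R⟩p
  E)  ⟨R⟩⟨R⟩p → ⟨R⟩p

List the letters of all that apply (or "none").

A, B, C, D, E

A relation that is euclidean, reflexive, and serial is also symmetric and transitive.
(A) axiom 5: valid iff R is euclidean. Every such R is euclidean — valid.
(B) p → ⟨R⟩p (the dual of axiom T) characterises the reflexive frames. Every such R is reflexive — valid.
(C) ⟨R⟩[R]p → p (the dual of axiom B) characterises the symmetric frames. Every such R is symmetric — valid.
(D) [R]p → ⟨R⟩p is axiom D; it is valid on a frame exactly when R is serial. Every such R is serial, so valid.
(E) the dual of axiom 4: valid iff R is transitive. Every such R is transitive — valid.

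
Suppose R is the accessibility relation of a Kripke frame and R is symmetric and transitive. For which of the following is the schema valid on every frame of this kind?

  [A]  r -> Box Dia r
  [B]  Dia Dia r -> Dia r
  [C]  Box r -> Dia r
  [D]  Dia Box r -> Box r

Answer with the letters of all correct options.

A symmetric transitive relation is euclidean (uRv and uRw give vRu by symmetry, then vRw by transitivity).
(A) r -> Box Dia r is axiom B; it is valid on a frame exactly when R is symmetric. Every such R is symmetric, so valid.
(B) Dia Dia r -> Dia r (the dual of axiom 4) characterises the transitive frames. Every such R is transitive — valid.
(C) Box r -> Dia r (axiom D) characterises the serial frames. Such an R need not be serial — not valid.
(D) the dual of axiom 5: valid iff R is euclidean. Every such R is euclidean — valid.

A, B, D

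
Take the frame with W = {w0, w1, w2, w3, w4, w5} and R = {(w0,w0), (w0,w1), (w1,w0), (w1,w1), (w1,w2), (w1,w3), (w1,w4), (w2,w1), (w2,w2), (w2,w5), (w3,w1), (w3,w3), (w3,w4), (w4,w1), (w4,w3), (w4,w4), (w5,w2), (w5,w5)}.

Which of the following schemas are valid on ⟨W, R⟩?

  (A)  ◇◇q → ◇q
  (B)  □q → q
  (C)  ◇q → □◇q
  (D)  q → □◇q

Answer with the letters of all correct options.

B, D

R is reflexive: each world relates to itself.
R is symmetric: every R-edge is matched by its reverse.
R is not transitive: w0 R w1 and w1 R w2 but not w0 R w2.
R is not euclidean: w1 R w0 and w1 R w2 but not w0 R w2.
(A) ◇◇q → ◇q is the dual of axiom 4; it is valid on a frame exactly when R is transitive. R is not transitive, so not valid.
(B) axiom T: valid iff R is reflexive. R is reflexive — valid.
(C) ◇q → □◇q is axiom 5, which corresponds to the euclidean property. R is not euclidean — not valid.
(D) q → □◇q is axiom B, which corresponds to symmetry. R is symmetric — valid.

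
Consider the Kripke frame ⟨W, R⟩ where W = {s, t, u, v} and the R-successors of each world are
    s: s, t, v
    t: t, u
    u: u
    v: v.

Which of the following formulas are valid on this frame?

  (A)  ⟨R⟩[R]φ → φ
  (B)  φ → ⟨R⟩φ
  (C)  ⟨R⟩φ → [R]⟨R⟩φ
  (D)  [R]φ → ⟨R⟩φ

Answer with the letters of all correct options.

R is reflexive: each world relates to itself.
R is not symmetric: s R t but not t R s.
R is not euclidean: s R t and s R s but not t R s.
R is serial: every world has an R-successor.
(A) ⟨R⟩[R]φ → φ is the dual of axiom B, which corresponds to symmetry. R is not symmetric — not valid.
(B) the dual of axiom T: valid iff R is reflexive. R is reflexive — valid.
(C) axiom 5: valid iff R is euclidean. R is not euclidean — not valid.
(D) [R]φ → ⟨R⟩φ (axiom D) characterises the serial frames. R is serial — valid.

B, D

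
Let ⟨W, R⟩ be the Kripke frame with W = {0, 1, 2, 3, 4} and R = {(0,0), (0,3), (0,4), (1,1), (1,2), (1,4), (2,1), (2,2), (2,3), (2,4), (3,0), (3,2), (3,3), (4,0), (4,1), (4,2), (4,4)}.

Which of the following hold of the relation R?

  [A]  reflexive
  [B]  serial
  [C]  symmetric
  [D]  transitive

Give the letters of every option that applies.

A, B, C

(A) reflexive: each world relates to itself.
(B) serial: every world has an R-successor.
(C) symmetric: every R-edge is matched by its reverse.
(D) not transitive: 0 R 3 and 3 R 2 but not 0 R 2.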